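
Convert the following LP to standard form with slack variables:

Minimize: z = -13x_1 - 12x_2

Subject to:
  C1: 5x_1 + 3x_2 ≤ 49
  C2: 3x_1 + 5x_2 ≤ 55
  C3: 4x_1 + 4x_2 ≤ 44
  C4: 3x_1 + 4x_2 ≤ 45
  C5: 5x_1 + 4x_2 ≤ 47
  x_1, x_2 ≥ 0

min z = -13x_1 - 12x_2

s.t.
  5x_1 + 3x_2 + s1 = 49
  3x_1 + 5x_2 + s2 = 55
  4x_1 + 4x_2 + s3 = 44
  3x_1 + 4x_2 + s4 = 45
  5x_1 + 4x_2 + s5 = 47
  x_1, x_2, s1, s2, s3, s4, s5 ≥ 0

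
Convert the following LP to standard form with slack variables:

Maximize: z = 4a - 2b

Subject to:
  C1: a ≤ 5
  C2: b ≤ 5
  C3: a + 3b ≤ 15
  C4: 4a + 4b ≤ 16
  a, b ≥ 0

max z = 4a - 2b

s.t.
  a + s1 = 5
  b + s2 = 5
  a + 3b + s3 = 15
  4a + 4b + s4 = 16
  a, b, s1, s2, s3, s4 ≥ 0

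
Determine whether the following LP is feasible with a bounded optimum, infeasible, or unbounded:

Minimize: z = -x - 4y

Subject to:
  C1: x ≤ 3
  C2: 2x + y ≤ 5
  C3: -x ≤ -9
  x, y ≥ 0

Infeasible (no feasible solution exists)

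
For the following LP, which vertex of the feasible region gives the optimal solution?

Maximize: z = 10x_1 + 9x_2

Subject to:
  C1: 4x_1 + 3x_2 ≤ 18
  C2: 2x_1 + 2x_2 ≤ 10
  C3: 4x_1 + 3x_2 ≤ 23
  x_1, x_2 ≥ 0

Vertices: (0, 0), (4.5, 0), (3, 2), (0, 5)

Evaluate the objective at each vertex of the feasible region:
  z(0, 0) = 0
  z(4.5, 0) = 45
  z(3, 2) = 48  ←
  z(0, 5) = 45
The maximum is at x_1 = 3, x_2 = 2.

(3, 2)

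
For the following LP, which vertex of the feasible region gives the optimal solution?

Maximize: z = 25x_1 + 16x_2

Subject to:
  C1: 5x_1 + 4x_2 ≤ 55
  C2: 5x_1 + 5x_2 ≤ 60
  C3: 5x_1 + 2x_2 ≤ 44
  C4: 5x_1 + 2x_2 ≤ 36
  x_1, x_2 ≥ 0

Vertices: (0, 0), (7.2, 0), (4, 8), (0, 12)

Evaluate the objective at each vertex of the feasible region:
  z(0, 0) = 0
  z(7.2, 0) = 180
  z(4, 8) = 228  ←
  z(0, 12) = 192
The maximum is at x_1 = 4, x_2 = 8.

(4, 8)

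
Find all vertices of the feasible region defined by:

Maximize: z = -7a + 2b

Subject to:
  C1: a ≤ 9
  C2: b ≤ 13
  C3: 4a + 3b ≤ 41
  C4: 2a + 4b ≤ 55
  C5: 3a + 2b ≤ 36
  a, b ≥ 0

(0, 0), (9, 0), (9, 1.667), (0.5, 13), (0, 13)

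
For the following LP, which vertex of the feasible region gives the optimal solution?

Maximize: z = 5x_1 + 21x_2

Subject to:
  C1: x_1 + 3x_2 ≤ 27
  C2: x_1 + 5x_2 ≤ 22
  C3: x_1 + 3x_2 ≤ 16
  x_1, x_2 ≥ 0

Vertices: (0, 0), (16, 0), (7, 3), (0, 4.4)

Evaluate the objective at each vertex of the feasible region:
  z(0, 0) = 0
  z(16, 0) = 80
  z(7, 3) = 98  ←
  z(0, 4.4) = 92.4
The maximum is at x_1 = 7, x_2 = 3.

(7, 3)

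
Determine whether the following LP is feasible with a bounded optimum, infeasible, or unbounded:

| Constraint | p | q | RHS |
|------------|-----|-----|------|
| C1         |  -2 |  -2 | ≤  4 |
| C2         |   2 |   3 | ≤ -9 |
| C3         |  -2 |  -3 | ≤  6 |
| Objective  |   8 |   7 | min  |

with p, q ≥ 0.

Infeasible (no feasible solution exists)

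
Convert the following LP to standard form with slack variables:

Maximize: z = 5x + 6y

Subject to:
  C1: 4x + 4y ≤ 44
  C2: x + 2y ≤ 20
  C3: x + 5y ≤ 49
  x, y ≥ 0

max z = 5x + 6y

s.t.
  4x + 4y + s1 = 44
  x + 2y + s2 = 20
  x + 5y + s3 = 49
  x, y, s1, s2, s3 ≥ 0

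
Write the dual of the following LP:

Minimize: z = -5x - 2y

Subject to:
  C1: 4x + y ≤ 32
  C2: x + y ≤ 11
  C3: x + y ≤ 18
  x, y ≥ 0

Primal min cᵀx s.t. Ax ≤ b, x ≥ 0  →  Dual max −bᵀy s.t. Aᵀy ≥ −c, y ≥ 0.

Maximize: z = -32y1 - 11y2 - 18y3

Subject to:
  4y1 + y2 + y3 ≥ 5
  y1 + y2 + y3 ≥ 2
  y1, y2, y3 ≥ 0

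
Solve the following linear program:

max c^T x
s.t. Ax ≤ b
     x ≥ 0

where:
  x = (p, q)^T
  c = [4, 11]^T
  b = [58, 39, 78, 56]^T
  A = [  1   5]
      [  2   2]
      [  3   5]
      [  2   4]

Evaluate the objective at each vertex of the feasible region:
  z(0, 0) = 0
  z(19.5, 0) = 78
  z(11, 8.5) = 137.5
  z(8, 10) = 142  ←
  z(0, 11.6) = 127.6
The maximum is at p = 8, q = 10.

p = 8, q = 10, z = 142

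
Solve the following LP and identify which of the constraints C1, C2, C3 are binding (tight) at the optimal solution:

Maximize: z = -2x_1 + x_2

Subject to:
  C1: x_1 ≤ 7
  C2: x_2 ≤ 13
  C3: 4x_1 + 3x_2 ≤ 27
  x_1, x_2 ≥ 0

At x_1 = 0, x_2 = 9, compute slack b - a·x for each constraint:
  C1: 7 − 0 = 7  (slack)
  C2: 13 − 9 = 4  (slack)
  C3: 27 − 27 = 0  (binding)

Optimal: x_1 = 0, x_2 = 9
Binding: C3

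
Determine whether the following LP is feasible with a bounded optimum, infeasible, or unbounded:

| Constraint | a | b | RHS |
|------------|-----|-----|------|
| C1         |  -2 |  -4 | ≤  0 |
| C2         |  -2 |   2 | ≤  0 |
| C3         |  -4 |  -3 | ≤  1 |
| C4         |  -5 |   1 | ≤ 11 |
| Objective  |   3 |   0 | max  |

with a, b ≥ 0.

Unbounded (objective can increase without bound)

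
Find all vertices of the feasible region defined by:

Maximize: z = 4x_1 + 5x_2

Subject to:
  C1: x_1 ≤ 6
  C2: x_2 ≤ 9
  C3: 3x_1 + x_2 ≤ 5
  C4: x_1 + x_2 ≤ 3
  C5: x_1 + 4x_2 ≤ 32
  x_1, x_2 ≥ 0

(0, 0), (1.667, 0), (1, 2), (0, 3)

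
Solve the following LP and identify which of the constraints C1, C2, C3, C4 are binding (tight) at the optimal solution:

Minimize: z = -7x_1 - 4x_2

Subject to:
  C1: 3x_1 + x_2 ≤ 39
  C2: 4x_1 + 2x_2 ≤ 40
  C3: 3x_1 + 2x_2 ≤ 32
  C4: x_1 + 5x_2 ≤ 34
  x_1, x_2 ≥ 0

At x_1 = 8, x_2 = 4, compute slack b - a·x for each constraint:
  C1: 39 − 28 = 11  (slack)
  C2: 40 − 40 = 0  (binding)
  C3: 32 − 32 = 0  (binding)
  C4: 34 − 28 = 6  (slack)

Optimal: x_1 = 8, x_2 = 4
Binding: C2, C3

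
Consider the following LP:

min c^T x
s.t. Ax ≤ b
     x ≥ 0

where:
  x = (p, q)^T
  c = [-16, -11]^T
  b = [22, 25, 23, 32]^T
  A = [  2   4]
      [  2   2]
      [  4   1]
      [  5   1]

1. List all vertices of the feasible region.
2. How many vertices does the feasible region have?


1. (0, 0), (5.75, 0), (5, 3), (0, 5.5)
2. 4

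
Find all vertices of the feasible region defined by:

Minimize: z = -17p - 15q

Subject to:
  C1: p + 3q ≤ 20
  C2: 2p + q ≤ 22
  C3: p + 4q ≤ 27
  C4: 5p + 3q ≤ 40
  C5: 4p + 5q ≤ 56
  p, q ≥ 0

(0, 0), (8, 0), (5, 5), (0, 6.667)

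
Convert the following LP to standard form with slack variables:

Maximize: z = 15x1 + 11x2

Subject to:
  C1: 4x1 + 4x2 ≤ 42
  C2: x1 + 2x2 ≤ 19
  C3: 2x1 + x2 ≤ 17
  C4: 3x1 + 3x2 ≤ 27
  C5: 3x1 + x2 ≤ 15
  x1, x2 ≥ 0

max z = 15x1 + 11x2

s.t.
  4x1 + 4x2 + s1 = 42
  x1 + 2x2 + s2 = 19
  2x1 + x2 + s3 = 17
  3x1 + 3x2 + s4 = 27
  3x1 + x2 + s5 = 15
  x1, x2, s1, s2, s3, s4, s5 ≥ 0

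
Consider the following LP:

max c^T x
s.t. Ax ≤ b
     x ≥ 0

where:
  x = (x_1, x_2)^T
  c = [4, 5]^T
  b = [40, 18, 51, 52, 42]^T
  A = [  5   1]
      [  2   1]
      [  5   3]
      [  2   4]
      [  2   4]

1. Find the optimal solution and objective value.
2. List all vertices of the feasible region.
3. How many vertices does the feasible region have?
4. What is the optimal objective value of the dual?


1. x_1 = 5, x_2 = 8, z = 60
2. (0, 0), (8, 0), (7.333, 3.333), (5, 8), (0, 10.5)
3. 5
4. 60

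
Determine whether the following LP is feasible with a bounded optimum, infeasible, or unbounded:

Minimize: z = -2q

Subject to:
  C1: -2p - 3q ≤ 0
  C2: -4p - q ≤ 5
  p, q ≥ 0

Unbounded (objective can decrease without bound)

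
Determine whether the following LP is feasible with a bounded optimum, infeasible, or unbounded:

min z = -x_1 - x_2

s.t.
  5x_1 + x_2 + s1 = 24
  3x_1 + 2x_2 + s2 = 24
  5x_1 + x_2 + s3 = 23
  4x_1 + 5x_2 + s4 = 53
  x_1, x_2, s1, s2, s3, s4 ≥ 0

Feasible with a bounded optimal solution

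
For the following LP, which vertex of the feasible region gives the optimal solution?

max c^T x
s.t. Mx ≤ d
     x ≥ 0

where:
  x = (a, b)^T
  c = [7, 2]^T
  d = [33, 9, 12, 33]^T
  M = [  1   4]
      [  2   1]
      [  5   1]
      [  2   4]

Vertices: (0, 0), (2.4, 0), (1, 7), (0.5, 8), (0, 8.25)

Evaluate the objective at each vertex of the feasible region:
  z(0, 0) = 0
  z(2.4, 0) = 16.8
  z(1, 7) = 21  ←
  z(0.5, 8) = 19.5
  z(0, 8.25) = 16.5
The maximum is at a = 1, b = 7.

(1, 7)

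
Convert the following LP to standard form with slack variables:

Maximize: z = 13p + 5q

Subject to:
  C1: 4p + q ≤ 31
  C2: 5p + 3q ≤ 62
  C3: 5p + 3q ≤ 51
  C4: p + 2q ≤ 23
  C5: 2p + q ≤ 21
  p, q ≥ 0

max z = 13p + 5q

s.t.
  4p + q + s1 = 31
  5p + 3q + s2 = 62
  5p + 3q + s3 = 51
  p + 2q + s4 = 23
  2p + q + s5 = 21
  p, q, s1, s2, s3, s4, s5 ≥ 0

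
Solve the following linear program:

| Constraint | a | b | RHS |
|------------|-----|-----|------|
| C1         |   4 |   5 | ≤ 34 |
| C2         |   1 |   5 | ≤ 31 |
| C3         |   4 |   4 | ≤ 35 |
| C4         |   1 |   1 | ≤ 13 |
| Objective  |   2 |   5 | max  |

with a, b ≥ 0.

Evaluate the objective at each vertex of the feasible region:
  z(0, 0) = 0
  z(8.5, 0) = 17
  z(1, 6) = 32  ←
  z(0, 6.2) = 31
The maximum is at a = 1, b = 6.

a = 1, b = 6, z = 32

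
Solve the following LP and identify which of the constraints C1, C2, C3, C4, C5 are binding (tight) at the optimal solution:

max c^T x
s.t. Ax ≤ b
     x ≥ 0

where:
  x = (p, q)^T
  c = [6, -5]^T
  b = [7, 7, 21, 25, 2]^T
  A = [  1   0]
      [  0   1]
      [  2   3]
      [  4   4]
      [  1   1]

At p = 2, q = 0, compute slack b - a·x for each constraint:
  C1: 7 − 2 = 5  (slack)
  C2: 7 − 0 = 7  (slack)
  C3: 21 − 4 = 17  (slack)
  C4: 25 − 8 = 17  (slack)
  C5: 2 − 2 = 0  (binding)

Optimal: p = 2, q = 0
Binding: C5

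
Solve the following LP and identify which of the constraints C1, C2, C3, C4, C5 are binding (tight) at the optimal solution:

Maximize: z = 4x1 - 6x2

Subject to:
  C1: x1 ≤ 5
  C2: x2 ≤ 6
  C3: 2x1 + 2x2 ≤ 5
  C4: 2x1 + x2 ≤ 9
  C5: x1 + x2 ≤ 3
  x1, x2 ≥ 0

At x1 = 2.5, x2 = 0, compute slack b - a·x for each constraint:
  C1: 5 − 2.5 = 2.5  (slack)
  C2: 6 − 0 = 6  (slack)
  C3: 5 − 5 = 0  (binding)
  C4: 9 − 5 = 4  (slack)
  C5: 3 − 2.5 = 0.5  (slack)

Optimal: x1 = 2.5, x2 = 0
Binding: C3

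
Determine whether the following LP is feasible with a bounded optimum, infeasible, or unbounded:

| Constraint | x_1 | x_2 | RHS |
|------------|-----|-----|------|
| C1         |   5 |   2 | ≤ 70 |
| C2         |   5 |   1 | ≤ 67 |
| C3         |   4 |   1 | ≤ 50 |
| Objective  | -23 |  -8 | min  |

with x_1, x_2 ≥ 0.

Feasible with a bounded optimal solution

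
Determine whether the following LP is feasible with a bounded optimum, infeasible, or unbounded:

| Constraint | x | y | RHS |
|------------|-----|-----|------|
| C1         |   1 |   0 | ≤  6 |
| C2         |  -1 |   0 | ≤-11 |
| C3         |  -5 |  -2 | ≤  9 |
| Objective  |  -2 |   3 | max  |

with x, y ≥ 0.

Infeasible (no feasible solution exists)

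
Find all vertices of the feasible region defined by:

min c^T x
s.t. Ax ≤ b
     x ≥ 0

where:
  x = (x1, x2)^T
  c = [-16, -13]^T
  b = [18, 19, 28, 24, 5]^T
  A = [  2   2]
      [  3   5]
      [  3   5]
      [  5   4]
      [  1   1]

(0, 0), (4.8, 0), (4, 1), (3, 2), (0, 3.8)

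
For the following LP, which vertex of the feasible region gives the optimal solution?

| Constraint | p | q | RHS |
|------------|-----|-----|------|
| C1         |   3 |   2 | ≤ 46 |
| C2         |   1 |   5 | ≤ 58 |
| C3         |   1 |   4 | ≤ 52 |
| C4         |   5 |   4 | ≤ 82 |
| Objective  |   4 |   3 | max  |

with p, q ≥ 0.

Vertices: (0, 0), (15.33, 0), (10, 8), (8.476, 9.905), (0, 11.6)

Evaluate the objective at each vertex of the feasible region:
  z(0, 0) = 0
  z(15.33, 0) = 61.33
  z(10, 8) = 64  ←
  z(8.476, 9.905) = 63.62
  z(0, 11.6) = 34.8
The maximum is at p = 10, q = 8.

(10, 8)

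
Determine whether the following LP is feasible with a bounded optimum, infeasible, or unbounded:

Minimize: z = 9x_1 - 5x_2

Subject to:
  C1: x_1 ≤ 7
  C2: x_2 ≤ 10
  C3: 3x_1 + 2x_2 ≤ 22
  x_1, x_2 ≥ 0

Feasible with a bounded optimal solution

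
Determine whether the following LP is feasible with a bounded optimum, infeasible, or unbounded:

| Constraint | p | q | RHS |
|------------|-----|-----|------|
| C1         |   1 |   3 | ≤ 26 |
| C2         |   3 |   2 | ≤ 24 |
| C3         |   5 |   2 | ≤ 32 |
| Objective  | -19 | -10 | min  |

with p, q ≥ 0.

Feasible with a bounded optimal solution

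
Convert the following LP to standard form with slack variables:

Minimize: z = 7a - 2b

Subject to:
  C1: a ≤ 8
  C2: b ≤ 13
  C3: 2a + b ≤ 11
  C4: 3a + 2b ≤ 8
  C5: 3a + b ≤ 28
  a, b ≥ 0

min z = 7a - 2b

s.t.
  a + s1 = 8
  b + s2 = 13
  2a + b + s3 = 11
  3a + 2b + s4 = 8
  3a + b + s5 = 28
  a, b, s1, s2, s3, s4, s5 ≥ 0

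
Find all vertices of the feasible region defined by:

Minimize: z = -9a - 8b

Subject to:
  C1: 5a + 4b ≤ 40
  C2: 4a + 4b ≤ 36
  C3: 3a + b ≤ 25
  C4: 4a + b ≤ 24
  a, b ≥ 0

(0, 0), (6, 0), (5.091, 3.636), (4, 5), (0, 9)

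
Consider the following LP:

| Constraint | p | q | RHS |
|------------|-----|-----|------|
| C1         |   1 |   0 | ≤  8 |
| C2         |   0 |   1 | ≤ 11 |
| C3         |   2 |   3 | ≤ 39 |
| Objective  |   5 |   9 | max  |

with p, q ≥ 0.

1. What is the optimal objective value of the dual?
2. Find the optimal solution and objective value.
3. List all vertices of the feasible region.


1. 114
2. p = 3, q = 11, z = 114
3. (0, 0), (8, 0), (8, 7.667), (3, 11), (0, 11)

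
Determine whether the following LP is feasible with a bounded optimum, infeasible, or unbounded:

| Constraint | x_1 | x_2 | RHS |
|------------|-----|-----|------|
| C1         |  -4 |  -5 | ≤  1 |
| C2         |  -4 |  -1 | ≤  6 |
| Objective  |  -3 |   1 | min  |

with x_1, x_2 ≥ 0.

Unbounded (objective can decrease without bound)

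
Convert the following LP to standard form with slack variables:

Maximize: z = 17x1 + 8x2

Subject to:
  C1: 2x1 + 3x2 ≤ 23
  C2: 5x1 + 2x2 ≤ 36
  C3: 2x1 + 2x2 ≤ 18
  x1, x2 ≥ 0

max z = 17x1 + 8x2

s.t.
  2x1 + 3x2 + s1 = 23
  5x1 + 2x2 + s2 = 36
  2x1 + 2x2 + s3 = 18
  x1, x2, s1, s2, s3 ≥ 0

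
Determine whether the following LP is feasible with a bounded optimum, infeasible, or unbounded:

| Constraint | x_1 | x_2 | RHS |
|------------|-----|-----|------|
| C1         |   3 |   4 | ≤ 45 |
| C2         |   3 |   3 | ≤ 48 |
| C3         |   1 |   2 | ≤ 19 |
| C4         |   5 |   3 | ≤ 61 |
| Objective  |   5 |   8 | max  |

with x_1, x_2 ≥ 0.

Feasible with a bounded optimal solution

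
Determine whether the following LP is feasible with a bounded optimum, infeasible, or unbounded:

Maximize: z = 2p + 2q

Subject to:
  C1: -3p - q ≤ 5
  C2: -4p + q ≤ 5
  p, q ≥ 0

Unbounded (objective can increase without bound)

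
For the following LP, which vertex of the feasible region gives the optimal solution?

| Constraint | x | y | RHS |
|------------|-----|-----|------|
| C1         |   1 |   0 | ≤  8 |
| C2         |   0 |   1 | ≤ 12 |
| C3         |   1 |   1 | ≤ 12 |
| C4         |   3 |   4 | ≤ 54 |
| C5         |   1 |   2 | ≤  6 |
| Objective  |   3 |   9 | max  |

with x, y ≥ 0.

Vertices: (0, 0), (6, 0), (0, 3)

Evaluate the objective at each vertex of the feasible region:
  z(0, 0) = 0
  z(6, 0) = 18
  z(0, 3) = 27  ←
The maximum is at x = 0, y = 3.

(0, 3)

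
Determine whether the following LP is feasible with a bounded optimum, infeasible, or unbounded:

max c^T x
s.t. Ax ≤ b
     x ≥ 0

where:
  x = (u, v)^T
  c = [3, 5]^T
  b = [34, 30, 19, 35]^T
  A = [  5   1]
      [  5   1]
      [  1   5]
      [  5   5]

Feasible with a bounded optimal solution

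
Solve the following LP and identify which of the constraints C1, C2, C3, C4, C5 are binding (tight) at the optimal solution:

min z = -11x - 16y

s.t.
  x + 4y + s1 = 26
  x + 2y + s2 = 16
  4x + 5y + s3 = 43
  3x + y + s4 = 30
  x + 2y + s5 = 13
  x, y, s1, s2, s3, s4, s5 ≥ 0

At x = 7, y = 3, compute slack b - a·x for each constraint:
  C1: 26 − 19 = 7  (slack)
  C2: 16 − 13 = 3  (slack)
  C3: 43 − 43 = 0  (binding)
  C4: 30 − 24 = 6  (slack)
  C5: 13 − 13 = 0  (binding)

Optimal: x = 7, y = 3
Binding: C3, C5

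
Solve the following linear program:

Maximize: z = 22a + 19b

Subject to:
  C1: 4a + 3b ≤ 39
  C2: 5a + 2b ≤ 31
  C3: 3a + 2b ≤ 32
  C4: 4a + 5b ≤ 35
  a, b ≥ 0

Evaluate the objective at each vertex of the feasible region:
  z(0, 0) = 0
  z(6.2, 0) = 136.4
  z(5, 3) = 167  ←
  z(0, 7) = 133
The maximum is at a = 5, b = 3.

a = 5, b = 3, z = 167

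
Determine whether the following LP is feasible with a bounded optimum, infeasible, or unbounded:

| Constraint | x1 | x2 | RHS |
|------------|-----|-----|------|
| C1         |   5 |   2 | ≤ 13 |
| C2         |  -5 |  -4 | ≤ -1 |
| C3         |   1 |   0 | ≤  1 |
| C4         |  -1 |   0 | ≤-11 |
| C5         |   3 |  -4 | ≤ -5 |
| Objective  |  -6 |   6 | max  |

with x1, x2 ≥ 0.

Infeasible (no feasible solution exists)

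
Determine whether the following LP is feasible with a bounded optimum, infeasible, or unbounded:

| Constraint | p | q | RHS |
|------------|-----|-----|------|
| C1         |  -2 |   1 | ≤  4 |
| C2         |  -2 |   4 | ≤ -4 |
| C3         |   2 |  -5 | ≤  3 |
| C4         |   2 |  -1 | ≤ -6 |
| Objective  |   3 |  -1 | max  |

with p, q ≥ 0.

Infeasible (no feasible solution exists)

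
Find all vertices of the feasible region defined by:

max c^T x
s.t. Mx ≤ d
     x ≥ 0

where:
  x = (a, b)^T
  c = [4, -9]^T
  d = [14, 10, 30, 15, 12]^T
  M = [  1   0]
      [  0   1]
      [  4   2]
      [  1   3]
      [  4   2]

(0, 0), (3, 0), (0.6, 4.8), (0, 5)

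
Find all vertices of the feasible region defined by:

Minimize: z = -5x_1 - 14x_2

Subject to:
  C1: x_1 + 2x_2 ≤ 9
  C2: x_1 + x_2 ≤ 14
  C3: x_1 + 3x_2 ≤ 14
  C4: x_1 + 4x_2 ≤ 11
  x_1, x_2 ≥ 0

(0, 0), (9, 0), (7, 1), (0, 2.75)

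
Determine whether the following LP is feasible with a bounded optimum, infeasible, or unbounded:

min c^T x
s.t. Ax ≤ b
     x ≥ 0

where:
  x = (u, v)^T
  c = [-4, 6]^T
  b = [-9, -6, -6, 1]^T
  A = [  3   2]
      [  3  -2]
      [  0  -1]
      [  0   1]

Infeasible (no feasible solution exists)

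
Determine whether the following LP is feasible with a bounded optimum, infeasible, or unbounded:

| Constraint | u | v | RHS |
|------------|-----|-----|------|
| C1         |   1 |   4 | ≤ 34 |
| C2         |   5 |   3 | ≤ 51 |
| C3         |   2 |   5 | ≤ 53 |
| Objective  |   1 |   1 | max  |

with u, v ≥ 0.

Feasible with a bounded optimal solution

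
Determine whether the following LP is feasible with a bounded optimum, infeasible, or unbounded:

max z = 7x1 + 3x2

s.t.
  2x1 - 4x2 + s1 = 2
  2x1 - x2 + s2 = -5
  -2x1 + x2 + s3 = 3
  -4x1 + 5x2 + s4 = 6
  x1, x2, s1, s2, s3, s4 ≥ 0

Infeasible (no feasible solution exists)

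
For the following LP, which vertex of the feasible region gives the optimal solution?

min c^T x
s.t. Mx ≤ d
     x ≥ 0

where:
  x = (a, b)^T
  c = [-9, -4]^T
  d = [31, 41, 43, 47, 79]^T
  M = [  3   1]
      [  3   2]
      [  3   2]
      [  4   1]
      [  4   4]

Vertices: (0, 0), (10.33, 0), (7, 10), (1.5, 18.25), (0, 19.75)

Evaluate the objective at each vertex of the feasible region:
  z(0, 0) = 0
  z(10.33, 0) = -93
  z(7, 10) = -103  ←
  z(1.5, 18.25) = -86.5
  z(0, 19.75) = -79
The minimum is at a = 7, b = 10.

(7, 10)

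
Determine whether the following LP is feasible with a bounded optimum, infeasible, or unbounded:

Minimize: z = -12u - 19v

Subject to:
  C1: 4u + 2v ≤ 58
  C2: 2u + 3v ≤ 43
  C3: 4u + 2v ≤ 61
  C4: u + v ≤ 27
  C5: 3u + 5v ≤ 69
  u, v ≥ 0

Feasible with a bounded optimal solution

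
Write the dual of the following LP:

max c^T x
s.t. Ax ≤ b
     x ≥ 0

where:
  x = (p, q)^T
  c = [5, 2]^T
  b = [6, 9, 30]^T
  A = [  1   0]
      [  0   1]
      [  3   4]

Primal max cᵀx s.t. Ax ≤ b, x ≥ 0  →  Dual min bᵀy s.t. Aᵀy ≥ c, y ≥ 0.

Minimize: z = 6y1 + 9y2 + 30y3

Subject to:
  y1 + 3y3 ≥ 5
  y2 + 4y3 ≥ 2
  y1, y2, y3 ≥ 0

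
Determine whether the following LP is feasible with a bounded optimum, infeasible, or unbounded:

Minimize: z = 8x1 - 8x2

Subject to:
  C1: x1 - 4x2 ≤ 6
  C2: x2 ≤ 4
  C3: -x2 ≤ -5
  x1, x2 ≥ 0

Infeasible (no feasible solution exists)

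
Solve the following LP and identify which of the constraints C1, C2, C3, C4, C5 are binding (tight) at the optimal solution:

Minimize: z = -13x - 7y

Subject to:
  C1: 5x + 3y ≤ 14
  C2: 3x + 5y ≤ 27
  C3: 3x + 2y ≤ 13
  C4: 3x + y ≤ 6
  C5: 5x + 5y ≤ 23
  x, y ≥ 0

At x = 1, y = 3, compute slack b - a·x for each constraint:
  C1: 14 − 14 = 0  (binding)
  C2: 27 − 18 = 9  (slack)
  C3: 13 − 9 = 4  (slack)
  C4: 6 − 6 = 0  (binding)
  C5: 23 − 20 = 3  (slack)

Optimal: x = 1, y = 3
Binding: C1, C4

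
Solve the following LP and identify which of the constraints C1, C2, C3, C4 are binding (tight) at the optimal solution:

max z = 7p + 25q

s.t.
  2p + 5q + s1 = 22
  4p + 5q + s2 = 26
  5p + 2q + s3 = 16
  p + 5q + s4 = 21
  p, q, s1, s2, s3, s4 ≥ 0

At p = 1, q = 4, compute slack b - a·x for each constraint:
  C1: 22 − 22 = 0  (binding)
  C2: 26 − 24 = 2  (slack)
  C3: 16 − 13 = 3  (slack)
  C4: 21 − 21 = 0  (binding)

Optimal: p = 1, q = 4
Binding: C1, C4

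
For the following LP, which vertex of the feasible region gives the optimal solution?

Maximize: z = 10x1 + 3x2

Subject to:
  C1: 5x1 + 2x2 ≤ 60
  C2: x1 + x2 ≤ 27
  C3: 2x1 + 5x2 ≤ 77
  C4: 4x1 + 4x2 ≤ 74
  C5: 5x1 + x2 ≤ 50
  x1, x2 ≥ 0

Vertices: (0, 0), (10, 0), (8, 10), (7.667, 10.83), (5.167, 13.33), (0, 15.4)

Evaluate the objective at each vertex of the feasible region:
  z(0, 0) = 0
  z(10, 0) = 100
  z(8, 10) = 110  ←
  z(7.667, 10.83) = 109.2
  z(5.167, 13.33) = 91.67
  z(0, 15.4) = 46.2
The maximum is at x1 = 8, x2 = 10.

(8, 10)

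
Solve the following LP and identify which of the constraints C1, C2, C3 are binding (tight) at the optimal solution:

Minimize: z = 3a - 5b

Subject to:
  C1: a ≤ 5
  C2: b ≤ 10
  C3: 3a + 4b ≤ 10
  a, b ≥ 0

At a = 0, b = 2.5, compute slack b - a·x for each constraint:
  C1: 5 − 0 = 5  (slack)
  C2: 10 − 2.5 = 7.5  (slack)
  C3: 10 − 10 = 0  (binding)

Optimal: a = 0, b = 2.5
Binding: C3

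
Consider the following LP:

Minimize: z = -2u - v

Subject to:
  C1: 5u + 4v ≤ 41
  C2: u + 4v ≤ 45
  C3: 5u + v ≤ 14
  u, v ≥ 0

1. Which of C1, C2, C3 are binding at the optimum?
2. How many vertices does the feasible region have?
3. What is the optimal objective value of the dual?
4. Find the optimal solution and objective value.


1. C1, C3
2. 4
3. -11
4. u = 1, v = 9, z = -11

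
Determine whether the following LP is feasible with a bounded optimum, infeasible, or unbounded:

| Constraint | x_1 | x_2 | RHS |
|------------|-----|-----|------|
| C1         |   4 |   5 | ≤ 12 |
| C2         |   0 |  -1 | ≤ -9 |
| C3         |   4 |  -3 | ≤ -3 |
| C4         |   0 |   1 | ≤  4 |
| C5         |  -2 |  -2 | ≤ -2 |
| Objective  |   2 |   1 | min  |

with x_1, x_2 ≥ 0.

Infeasible (no feasible solution exists)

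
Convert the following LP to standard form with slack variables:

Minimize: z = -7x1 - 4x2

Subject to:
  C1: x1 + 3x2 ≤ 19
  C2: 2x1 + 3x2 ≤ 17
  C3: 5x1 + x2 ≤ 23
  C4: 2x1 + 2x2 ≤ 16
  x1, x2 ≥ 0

min z = -7x1 - 4x2

s.t.
  x1 + 3x2 + s1 = 19
  2x1 + 3x2 + s2 = 17
  5x1 + x2 + s3 = 23
  2x1 + 2x2 + s4 = 16
  x1, x2, s1, s2, s3, s4 ≥ 0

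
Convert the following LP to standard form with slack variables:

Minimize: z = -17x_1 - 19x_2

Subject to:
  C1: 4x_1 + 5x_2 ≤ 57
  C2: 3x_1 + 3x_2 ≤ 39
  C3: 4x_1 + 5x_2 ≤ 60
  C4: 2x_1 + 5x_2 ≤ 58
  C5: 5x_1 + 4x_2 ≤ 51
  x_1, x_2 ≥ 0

min z = -17x_1 - 19x_2

s.t.
  4x_1 + 5x_2 + s1 = 57
  3x_1 + 3x_2 + s2 = 39
  4x_1 + 5x_2 + s3 = 60
  2x_1 + 5x_2 + s4 = 58
  5x_1 + 4x_2 + s5 = 51
  x_1, x_2, s1, s2, s3, s4, s5 ≥ 0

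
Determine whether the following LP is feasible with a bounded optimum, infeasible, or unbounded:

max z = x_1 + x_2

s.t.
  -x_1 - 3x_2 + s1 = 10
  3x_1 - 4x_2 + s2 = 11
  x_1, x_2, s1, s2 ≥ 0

Unbounded (objective can increase without bound)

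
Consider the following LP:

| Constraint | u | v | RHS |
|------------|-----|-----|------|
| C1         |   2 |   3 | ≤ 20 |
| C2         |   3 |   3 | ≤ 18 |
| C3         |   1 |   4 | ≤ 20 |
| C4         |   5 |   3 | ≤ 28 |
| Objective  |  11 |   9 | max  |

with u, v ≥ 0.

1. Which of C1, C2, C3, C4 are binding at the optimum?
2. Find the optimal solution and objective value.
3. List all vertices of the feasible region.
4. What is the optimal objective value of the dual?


1. C2, C4
2. u = 5, v = 1, z = 64
3. (0, 0), (5.6, 0), (5, 1), (1.333, 4.667), (0, 5)
4. 64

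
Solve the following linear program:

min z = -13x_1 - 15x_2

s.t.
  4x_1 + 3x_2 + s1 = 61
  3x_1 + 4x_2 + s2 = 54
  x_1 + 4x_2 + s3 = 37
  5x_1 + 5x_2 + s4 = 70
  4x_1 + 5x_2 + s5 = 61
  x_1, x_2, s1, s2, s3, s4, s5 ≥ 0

Evaluate the objective at each vertex of the feasible region:
  z(0, 0) = 0
  z(14, 0) = -182
  z(9, 5) = -192  ←
  z(5.364, 7.909) = -188.4
  z(0, 9.25) = -138.8
The minimum is at x_1 = 9, x_2 = 5.

x_1 = 9, x_2 = 5, z = -192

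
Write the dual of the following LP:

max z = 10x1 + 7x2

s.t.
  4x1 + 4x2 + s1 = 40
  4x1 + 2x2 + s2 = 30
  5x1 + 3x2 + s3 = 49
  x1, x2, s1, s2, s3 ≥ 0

Primal max cᵀx s.t. Ax ≤ b, x ≥ 0  →  Dual min bᵀy s.t. Aᵀy ≥ c, y ≥ 0.

Minimize: z = 40y1 + 30y2 + 49y3

Subject to:
  4y1 + 4y2 + 5y3 ≥ 10
  4y1 + 2y2 + 3y3 ≥ 7
  y1, y2, y3 ≥ 0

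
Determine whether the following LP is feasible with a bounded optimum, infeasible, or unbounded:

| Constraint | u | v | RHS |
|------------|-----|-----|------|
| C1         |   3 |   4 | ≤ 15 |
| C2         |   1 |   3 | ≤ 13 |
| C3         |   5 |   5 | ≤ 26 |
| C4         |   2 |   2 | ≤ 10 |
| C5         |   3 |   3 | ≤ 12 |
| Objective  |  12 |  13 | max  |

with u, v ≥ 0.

Feasible with a bounded optimal solution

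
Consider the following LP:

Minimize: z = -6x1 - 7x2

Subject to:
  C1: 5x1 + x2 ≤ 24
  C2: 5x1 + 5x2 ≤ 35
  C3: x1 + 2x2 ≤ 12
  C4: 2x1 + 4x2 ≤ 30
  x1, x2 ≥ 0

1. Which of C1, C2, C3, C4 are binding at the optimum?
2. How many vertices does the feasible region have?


1. C2, C3
2. 5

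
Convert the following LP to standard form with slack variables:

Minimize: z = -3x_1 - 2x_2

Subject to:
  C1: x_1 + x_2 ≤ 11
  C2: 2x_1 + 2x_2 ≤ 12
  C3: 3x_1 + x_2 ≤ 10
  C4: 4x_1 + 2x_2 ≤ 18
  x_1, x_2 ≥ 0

min z = -3x_1 - 2x_2

s.t.
  x_1 + x_2 + s1 = 11
  2x_1 + 2x_2 + s2 = 12
  3x_1 + x_2 + s3 = 10
  4x_1 + 2x_2 + s4 = 18
  x_1, x_2, s1, s2, s3, s4 ≥ 0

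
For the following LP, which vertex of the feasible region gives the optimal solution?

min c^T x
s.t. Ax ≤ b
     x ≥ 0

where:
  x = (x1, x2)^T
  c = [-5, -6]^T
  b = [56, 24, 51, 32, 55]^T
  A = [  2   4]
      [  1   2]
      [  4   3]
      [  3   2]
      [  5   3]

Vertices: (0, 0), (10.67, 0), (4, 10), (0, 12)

Evaluate the objective at each vertex of the feasible region:
  z(0, 0) = 0
  z(10.67, 0) = -53.33
  z(4, 10) = -80  ←
  z(0, 12) = -72
The minimum is at x1 = 4, x2 = 10.

(4, 10)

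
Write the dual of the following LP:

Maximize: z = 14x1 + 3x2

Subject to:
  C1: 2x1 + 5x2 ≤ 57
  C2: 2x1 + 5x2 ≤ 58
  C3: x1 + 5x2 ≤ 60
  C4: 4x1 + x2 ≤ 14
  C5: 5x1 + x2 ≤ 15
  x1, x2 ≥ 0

Primal max cᵀx s.t. Ax ≤ b, x ≥ 0  →  Dual min bᵀy s.t. Aᵀy ≥ c, y ≥ 0.

Minimize: z = 57y1 + 58y2 + 60y3 + 14y4 + 15y5

Subject to:
  2y1 + 2y2 + y3 + 4y4 + 5y5 ≥ 14
  5y1 + 5y2 + 5y3 + y4 + y5 ≥ 3
  y1, y2, y3, y4, y5 ≥ 0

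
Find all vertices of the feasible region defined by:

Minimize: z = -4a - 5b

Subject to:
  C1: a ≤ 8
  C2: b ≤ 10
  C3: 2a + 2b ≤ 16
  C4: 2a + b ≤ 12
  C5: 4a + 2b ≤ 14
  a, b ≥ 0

(0, 0), (3.5, 0), (0, 7)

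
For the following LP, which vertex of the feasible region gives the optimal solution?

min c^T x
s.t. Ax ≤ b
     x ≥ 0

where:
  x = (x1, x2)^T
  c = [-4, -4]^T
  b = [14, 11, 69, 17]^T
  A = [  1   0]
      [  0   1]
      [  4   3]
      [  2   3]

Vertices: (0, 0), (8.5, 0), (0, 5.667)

Evaluate the objective at each vertex of the feasible region:
  z(0, 0) = 0
  z(8.5, 0) = -34  ←
  z(0, 5.667) = -22.67
The minimum is at x1 = 8.5, x2 = 0.

(8.5, 0)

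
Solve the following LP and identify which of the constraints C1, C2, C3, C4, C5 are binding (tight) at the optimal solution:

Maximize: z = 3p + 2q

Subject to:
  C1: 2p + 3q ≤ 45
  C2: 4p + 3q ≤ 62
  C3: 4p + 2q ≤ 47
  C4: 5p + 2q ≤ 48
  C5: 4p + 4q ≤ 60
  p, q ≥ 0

At p = 6, q = 9, compute slack b - a·x for each constraint:
  C1: 45 − 39 = 6  (slack)
  C2: 62 − 51 = 11  (slack)
  C3: 47 − 42 = 5  (slack)
  C4: 48 − 48 = 0  (binding)
  C5: 60 − 60 = 0  (binding)

Optimal: p = 6, q = 9
Binding: C4, C5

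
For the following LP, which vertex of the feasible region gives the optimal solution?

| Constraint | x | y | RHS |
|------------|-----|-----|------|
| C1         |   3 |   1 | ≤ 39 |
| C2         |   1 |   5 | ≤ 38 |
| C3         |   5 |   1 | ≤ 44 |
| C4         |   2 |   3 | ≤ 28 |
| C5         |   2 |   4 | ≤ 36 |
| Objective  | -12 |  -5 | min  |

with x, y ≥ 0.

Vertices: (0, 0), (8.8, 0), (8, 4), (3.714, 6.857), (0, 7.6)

Evaluate the objective at each vertex of the feasible region:
  z(0, 0) = 0
  z(8.8, 0) = -105.6
  z(8, 4) = -116  ←
  z(3.714, 6.857) = -78.86
  z(0, 7.6) = -38
The minimum is at x = 8, y = 4.

(8, 4)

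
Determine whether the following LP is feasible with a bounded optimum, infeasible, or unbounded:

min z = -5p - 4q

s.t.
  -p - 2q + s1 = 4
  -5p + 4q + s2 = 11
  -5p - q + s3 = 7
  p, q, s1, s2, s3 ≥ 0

Unbounded (objective can decrease without bound)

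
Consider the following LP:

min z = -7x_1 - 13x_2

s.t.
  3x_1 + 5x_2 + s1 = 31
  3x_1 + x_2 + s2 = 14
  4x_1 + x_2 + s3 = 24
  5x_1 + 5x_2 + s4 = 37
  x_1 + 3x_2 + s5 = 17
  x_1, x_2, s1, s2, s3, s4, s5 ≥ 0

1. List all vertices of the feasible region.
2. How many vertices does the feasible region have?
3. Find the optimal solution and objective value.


1. (0, 0), (4.667, 0), (3.3, 4.1), (3, 4.4), (2, 5), (0, 5.667)
2. 6
3. x_1 = 2, x_2 = 5, z = -79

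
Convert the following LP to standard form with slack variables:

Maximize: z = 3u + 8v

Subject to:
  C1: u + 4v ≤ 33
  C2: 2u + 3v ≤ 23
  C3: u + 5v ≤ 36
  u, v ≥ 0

max z = 3u + 8v

s.t.
  u + 4v + s1 = 33
  2u + 3v + s2 = 23
  u + 5v + s3 = 36
  u, v, s1, s2, s3 ≥ 0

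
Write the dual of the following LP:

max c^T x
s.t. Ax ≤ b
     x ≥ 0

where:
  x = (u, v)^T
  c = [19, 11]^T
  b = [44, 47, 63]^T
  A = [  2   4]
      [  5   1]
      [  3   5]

Primal max cᵀx s.t. Ax ≤ b, x ≥ 0  →  Dual min bᵀy s.t. Aᵀy ≥ c, y ≥ 0.

Minimize: z = 44y1 + 47y2 + 63y3

Subject to:
  2y1 + 5y2 + 3y3 ≥ 19
  4y1 + y2 + 5y3 ≥ 11
  y1, y2, y3 ≥ 0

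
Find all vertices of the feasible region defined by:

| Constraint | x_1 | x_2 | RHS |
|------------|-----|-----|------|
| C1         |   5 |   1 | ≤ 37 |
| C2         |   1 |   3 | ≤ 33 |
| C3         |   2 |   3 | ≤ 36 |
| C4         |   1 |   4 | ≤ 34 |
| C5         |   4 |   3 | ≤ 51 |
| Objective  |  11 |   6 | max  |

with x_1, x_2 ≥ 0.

(0, 0), (7.4, 0), (6, 7), (0, 8.5)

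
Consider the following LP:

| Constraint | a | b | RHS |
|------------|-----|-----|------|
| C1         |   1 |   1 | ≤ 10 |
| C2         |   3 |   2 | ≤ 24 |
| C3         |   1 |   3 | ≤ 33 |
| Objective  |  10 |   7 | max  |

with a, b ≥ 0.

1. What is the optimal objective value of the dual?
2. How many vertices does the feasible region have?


1. 82
2. 4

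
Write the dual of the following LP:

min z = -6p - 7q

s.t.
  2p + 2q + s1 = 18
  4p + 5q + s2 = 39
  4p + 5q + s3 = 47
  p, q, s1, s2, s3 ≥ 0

Primal min cᵀx s.t. Ax ≤ b, x ≥ 0  →  Dual max −bᵀy s.t. Aᵀy ≥ −c, y ≥ 0.

Maximize: z = -18y1 - 39y2 - 47y3

Subject to:
  2y1 + 4y2 + 4y3 ≥ 6
  2y1 + 5y2 + 5y3 ≥ 7
  y1, y2, y3 ≥ 0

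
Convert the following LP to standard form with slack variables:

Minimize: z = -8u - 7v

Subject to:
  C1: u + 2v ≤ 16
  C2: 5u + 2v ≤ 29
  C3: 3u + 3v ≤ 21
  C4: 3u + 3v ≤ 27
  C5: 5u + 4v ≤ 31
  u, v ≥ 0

min z = -8u - 7v

s.t.
  u + 2v + s1 = 16
  5u + 2v + s2 = 29
  3u + 3v + s3 = 21
  3u + 3v + s4 = 27
  5u + 4v + s5 = 31
  u, v, s1, s2, s3, s4, s5 ≥ 0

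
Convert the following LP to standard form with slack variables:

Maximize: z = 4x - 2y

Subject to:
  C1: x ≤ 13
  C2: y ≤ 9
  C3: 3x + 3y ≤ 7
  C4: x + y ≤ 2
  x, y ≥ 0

max z = 4x - 2y

s.t.
  x + s1 = 13
  y + s2 = 9
  3x + 3y + s3 = 7
  x + y + s4 = 2
  x, y, s1, s2, s3, s4 ≥ 0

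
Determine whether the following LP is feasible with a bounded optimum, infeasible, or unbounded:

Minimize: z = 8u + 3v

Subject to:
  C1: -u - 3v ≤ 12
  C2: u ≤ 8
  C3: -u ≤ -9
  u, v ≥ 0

Infeasible (no feasible solution exists)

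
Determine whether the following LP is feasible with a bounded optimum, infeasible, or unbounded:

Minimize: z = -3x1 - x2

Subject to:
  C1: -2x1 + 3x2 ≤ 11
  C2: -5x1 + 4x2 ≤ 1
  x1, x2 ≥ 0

Unbounded (objective can decrease without bound)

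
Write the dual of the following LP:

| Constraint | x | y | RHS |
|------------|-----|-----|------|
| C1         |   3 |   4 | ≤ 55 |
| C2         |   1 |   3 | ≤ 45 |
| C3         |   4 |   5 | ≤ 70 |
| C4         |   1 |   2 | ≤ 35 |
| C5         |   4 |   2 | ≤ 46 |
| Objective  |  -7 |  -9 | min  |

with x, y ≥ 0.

Primal min cᵀx s.t. Ax ≤ b, x ≥ 0  →  Dual max −bᵀy s.t. Aᵀy ≥ −c, y ≥ 0.

Maximize: z = -55y1 - 45y2 - 70y3 - 35y4 - 46y5

Subject to:
  3y1 + y2 + 4y3 + y4 + 4y5 ≥ 7
  4y1 + 3y2 + 5y3 + 2y4 + 2y5 ≥ 9
  y1, y2, y3, y4, y5 ≥ 0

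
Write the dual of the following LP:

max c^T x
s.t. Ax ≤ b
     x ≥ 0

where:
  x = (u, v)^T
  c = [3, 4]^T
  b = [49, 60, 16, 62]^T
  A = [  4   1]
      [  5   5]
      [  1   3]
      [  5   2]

Primal max cᵀx s.t. Ax ≤ b, x ≥ 0  →  Dual min bᵀy s.t. Aᵀy ≥ c, y ≥ 0.

Minimize: z = 49y1 + 60y2 + 16y3 + 62y4

Subject to:
  4y1 + 5y2 + y3 + 5y4 ≥ 3
  y1 + 5y2 + 3y3 + 2y4 ≥ 4
  y1, y2, y3, y4 ≥ 0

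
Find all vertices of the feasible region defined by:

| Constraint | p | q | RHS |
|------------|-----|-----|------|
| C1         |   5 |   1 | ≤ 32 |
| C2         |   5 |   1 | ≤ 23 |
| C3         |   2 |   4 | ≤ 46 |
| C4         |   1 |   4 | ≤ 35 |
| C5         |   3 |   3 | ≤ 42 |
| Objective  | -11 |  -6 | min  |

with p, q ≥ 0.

(0, 0), (4.6, 0), (3, 8), (0, 8.75)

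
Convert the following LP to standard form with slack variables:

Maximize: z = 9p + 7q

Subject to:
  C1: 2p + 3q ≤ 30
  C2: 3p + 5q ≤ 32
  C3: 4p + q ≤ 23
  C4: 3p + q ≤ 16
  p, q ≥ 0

max z = 9p + 7q

s.t.
  2p + 3q + s1 = 30
  3p + 5q + s2 = 32
  4p + q + s3 = 23
  3p + q + s4 = 16
  p, q, s1, s2, s3, s4 ≥ 0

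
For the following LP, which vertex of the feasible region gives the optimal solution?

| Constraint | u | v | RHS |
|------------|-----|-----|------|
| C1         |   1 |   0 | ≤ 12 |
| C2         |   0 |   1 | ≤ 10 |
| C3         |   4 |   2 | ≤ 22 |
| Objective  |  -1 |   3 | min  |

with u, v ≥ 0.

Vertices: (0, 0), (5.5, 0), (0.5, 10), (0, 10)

Evaluate the objective at each vertex of the feasible region:
  z(0, 0) = 0
  z(5.5, 0) = -5.5  ←
  z(0.5, 10) = 29.5
  z(0, 10) = 30
The minimum is at u = 5.5, v = 0.

(5.5, 0)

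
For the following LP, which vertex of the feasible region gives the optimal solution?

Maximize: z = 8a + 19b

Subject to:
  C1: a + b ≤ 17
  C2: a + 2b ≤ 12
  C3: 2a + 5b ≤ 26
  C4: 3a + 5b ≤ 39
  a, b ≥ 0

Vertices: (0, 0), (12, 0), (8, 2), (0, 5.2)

Evaluate the objective at each vertex of the feasible region:
  z(0, 0) = 0
  z(12, 0) = 96
  z(8, 2) = 102  ←
  z(0, 5.2) = 98.8
The maximum is at a = 8, b = 2.

(8, 2)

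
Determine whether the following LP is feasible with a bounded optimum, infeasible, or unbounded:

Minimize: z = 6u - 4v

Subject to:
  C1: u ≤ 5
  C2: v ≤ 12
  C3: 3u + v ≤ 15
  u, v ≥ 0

Feasible with a bounded optimal solution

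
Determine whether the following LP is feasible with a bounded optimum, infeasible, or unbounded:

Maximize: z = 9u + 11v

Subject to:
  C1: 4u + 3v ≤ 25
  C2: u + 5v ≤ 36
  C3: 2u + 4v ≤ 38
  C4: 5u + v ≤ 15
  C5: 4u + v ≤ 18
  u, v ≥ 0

Feasible with a bounded optimal solution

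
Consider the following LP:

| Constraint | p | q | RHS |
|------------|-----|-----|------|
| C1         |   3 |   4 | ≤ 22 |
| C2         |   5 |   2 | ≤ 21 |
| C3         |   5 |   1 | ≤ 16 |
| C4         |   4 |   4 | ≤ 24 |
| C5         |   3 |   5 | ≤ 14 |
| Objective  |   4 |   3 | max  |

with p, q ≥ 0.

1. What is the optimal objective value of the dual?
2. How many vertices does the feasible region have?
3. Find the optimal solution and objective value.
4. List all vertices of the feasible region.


1. 15
2. 4
3. p = 3, q = 1, z = 15
4. (0, 0), (3.2, 0), (3, 1), (0, 2.8)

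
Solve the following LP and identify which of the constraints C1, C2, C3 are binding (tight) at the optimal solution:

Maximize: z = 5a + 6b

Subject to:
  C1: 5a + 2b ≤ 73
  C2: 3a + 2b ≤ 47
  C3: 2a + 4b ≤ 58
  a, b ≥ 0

At a = 9, b = 10, compute slack b - a·x for each constraint:
  C1: 73 − 65 = 8  (slack)
  C2: 47 − 47 = 0  (binding)
  C3: 58 − 58 = 0  (binding)

Optimal: a = 9, b = 10
Binding: C2, C3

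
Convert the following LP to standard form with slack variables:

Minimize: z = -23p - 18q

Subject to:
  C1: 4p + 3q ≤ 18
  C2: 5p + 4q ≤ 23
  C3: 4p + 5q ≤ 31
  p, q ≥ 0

min z = -23p - 18q

s.t.
  4p + 3q + s1 = 18
  5p + 4q + s2 = 23
  4p + 5q + s3 = 31
  p, q, s1, s2, s3 ≥ 0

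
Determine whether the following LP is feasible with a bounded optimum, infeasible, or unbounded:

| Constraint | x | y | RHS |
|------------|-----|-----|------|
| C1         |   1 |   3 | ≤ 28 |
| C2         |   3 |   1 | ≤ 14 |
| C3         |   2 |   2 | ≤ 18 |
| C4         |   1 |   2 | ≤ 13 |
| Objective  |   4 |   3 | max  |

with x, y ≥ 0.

Feasible with a bounded optimal solution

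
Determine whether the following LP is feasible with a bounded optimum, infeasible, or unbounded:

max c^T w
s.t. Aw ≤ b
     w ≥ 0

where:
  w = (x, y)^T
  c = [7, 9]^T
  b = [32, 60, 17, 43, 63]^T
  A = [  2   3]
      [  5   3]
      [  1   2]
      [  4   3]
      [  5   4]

Feasible with a bounded optimal solution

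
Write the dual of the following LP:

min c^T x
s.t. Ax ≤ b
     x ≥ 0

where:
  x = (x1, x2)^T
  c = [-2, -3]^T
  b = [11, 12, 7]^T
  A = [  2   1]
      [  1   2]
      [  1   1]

Primal min cᵀx s.t. Ax ≤ b, x ≥ 0  →  Dual max −bᵀy s.t. Aᵀy ≥ −c, y ≥ 0.

Maximize: z = -11y1 - 12y2 - 7y3

Subject to:
  2y1 + y2 + y3 ≥ 2
  y1 + 2y2 + y3 ≥ 3
  y1, y2, y3 ≥ 0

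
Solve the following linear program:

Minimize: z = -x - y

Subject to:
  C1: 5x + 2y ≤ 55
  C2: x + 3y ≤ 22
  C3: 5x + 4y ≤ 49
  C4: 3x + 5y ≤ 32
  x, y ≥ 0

Evaluate the objective at each vertex of the feasible region:
  z(0, 0) = 0
  z(9.8, 0) = -9.8
  z(9, 1) = -10  ←
  z(0, 6.4) = -6.4
The minimum is at x = 9, y = 1.

x = 9, y = 1, z = -10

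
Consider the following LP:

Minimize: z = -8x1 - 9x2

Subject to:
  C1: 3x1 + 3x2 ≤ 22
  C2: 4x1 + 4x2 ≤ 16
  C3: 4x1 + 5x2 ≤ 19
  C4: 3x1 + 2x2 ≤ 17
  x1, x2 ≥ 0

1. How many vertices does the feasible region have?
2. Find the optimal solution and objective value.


1. 4
2. x1 = 1, x2 = 3, z = -35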